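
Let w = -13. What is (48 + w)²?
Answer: 1225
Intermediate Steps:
(48 + w)² = (48 - 13)² = 35² = 1225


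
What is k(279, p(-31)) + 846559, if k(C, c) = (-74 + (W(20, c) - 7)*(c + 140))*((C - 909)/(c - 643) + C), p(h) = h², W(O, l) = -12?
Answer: -263351599/53 ≈ -4.9689e+6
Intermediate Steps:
k(C, c) = (-2734 - 19*c)*(C + (-909 + C)/(-643 + c)) (k(C, c) = (-74 + (-12 - 7)*(c + 140))*((C - 909)/(c - 643) + C) = (-74 - 19*(140 + c))*((-909 + C)/(-643 + c) + C) = (-74 + (-2660 - 19*c))*((-909 + C)/(-643 + c) + C) = (-2734 - 19*c)*(C + (-909 + C)/(-643 + c)))
k(279, p(-31)) + 846559 = (2485206 + 17271*(-31)² + 1755228*279 - 19*279*((-31)²)² + 9464*279*(-31)²)/(-643 + (-31)²) + 846559 = (2485206 + 17271*961 + 489708612 - 19*279*961² + 9464*279*961)/(-643 + 961) + 846559 = (2485206 + 16597431 + 489708612 - 19*279*923521 + 2537478216)/318 + 846559 = (2485206 + 16597431 + 489708612 - 4895584821 + 2537478216)/318 + 846559 = (1/318)*(-1849315356) + 846559 = -308219226/53 + 846559 = -263351599/53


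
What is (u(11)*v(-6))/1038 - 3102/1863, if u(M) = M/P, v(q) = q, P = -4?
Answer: -708697/429732 ≈ -1.6492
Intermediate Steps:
u(M) = -M/4 (u(M) = M/(-4) = M*(-1/4) = -M/4)
(u(11)*v(-6))/1038 - 3102/1863 = (-1/4*11*(-6))/1038 - 3102/1863 = -11/4*(-6)*(1/1038) - 3102*1/1863 = (33/2)*(1/1038) - 1034/621 = 11/692 - 1034/621 = -708697/429732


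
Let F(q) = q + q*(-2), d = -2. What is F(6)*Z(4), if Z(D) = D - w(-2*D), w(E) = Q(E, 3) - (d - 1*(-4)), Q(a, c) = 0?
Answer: -36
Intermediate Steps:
w(E) = -2 (w(E) = 0 - (-2 - 1*(-4)) = 0 - (-2 + 4) = 0 - 1*2 = 0 - 2 = -2)
Z(D) = 2 + D (Z(D) = D - 1*(-2) = D + 2 = 2 + D)
F(q) = -q (F(q) = q - 2*q = -q)
F(6)*Z(4) = (-1*6)*(2 + 4) = -6*6 = -36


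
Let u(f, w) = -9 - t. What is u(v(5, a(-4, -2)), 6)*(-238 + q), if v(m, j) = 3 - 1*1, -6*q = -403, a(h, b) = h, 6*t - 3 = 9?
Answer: 11275/6 ≈ 1879.2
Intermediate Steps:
t = 2 (t = ½ + (⅙)*9 = ½ + 3/2 = 2)
q = 403/6 (q = -⅙*(-403) = 403/6 ≈ 67.167)
v(m, j) = 2 (v(m, j) = 3 - 1 = 2)
u(f, w) = -11 (u(f, w) = -9 - 1*2 = -9 - 2 = -11)
u(v(5, a(-4, -2)), 6)*(-238 + q) = -11*(-238 + 403/6) = -11*(-1025/6) = 11275/6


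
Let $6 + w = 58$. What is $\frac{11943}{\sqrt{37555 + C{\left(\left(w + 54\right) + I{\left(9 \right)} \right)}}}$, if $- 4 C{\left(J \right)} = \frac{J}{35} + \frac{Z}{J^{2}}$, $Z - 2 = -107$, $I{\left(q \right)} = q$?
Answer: $\frac{274689 \sqrt{24336047855}}{695315653} \approx 61.629$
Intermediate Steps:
$w = 52$ ($w = -6 + 58 = 52$)
$Z = -105$ ($Z = 2 - 107 = -105$)
$C{\left(J \right)} = - \frac{J}{140} + \frac{105}{4 J^{2}}$ ($C{\left(J \right)} = - \frac{\frac{J}{35} - \frac{105}{J^{2}}}{4} = - \frac{- \frac{105}{J^{2}} + \frac{J}{35}}{4} = - \frac{J}{140} + \frac{105}{4 J^{2}}$)
$\frac{11943}{\sqrt{37555 + C{\left(\left(w + 54\right) + I{\left(9 \right)} \right)}}} = \frac{11943}{\sqrt{37555 + \frac{3675 - \left(\left(52 + 54\right) + 9\right)^{3}}{140 \left(\left(52 + 54\right) + 9\right)^{2}}}} = \frac{11943}{\sqrt{37555 + \frac{3675 - \left(106 + 9\right)^{3}}{140 \left(106 + 9\right)^{2}}}} = \frac{11943}{\sqrt{37555 + \frac{3675 - 115^{3}}{140 \cdot 13225}}} = \frac{11943}{\sqrt{37555 + \frac{1}{140} \cdot \frac{1}{13225} \left(3675 - 1520875\right)}} = \frac{11943}{\sqrt{37555 + \frac{1}{140} \cdot \frac{1}{13225} \left(-1517200\right)}} = \frac{11943}{\sqrt{37555 - \frac{15172}{18515}}} = \frac{11943}{\sqrt{\frac{695315653}{18515}}} = \frac{11943}{\frac{1}{805} \sqrt{24336047855}} = 11943 \frac{23 \sqrt{24336047855}}{695315653} = \frac{274689 \sqrt{24336047855}}{695315653}$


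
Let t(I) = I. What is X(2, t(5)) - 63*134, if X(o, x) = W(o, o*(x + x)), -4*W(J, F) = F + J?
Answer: -16895/2 ≈ -8447.5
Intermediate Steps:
W(J, F) = -F/4 - J/4 (W(J, F) = -(F + J)/4 = -F/4 - J/4)
X(o, x) = -o/4 - o*x/2 (X(o, x) = -o*(x + x)/4 - o/4 = -o*2*x/4 - o/4 = -o*x/2 - o/4 = -o/4 - o*x/2)
X(2, t(5)) - 63*134 = (1/4)*2*(-1 - 2*5) - 63*134 = (1/4)*2*(-1 - 10) - 8442 = (1/4)*2*(-11) - 8442 = -11/2 - 8442 = -16895/2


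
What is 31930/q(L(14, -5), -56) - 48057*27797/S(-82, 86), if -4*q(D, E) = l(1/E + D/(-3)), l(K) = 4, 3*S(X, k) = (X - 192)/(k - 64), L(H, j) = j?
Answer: 44078359747/137 ≈ 3.2174e+8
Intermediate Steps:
S(X, k) = (-192 + X)/(3*(-64 + k)) (S(X, k) = ((X - 192)/(k - 64))/3 = ((-192 + X)/(-64 + k))/3 = (-192 + X)/(3*(-64 + k)))
q(D, E) = -1 (q(D, E) = -¼*4 = -1)
31930/q(L(14, -5), -56) - 48057*27797/S(-82, 86) = 31930/(-1) - 48057*83391*(-64 + 86)/(-192 - 82) = 31930*(-1) - 48057/(((⅓)*(-274)/22)*(1/27797)) = -31930 - 48057/(((⅓)*(1/22)*(-274))*(1/27797)) = -31930 - 48057/((-137/33*1/27797)) = -31930 - 48057/(-137/917301) = -31930 - 48057*(-917301/137) = -31930 + 44082734157/137 = 44078359747/137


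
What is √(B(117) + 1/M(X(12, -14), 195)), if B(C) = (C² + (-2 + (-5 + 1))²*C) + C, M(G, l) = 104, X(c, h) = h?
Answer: √48720698/52 ≈ 134.23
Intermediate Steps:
B(C) = C² + 37*C (B(C) = (C² + (-2 - 4)²*C) + C = (C² + (-6)²*C) + C = (C² + 36*C) + C = C² + 37*C)
√(B(117) + 1/M(X(12, -14), 195)) = √(117*(37 + 117) + 1/104) = √(117*154 + 1/104) = √(18018 + 1/104) = √(1873873/104) = √48720698/52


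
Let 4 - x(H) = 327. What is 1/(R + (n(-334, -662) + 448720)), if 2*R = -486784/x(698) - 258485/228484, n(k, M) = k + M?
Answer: 147600664/66195498553537 ≈ 2.2298e-6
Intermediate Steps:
n(k, M) = M + k
x(H) = -323 (x(H) = 4 - 1*327 = 4 - 327 = -323)
R = 111138864801/147600664 (R = (-486784/(-323) - 258485/228484)/2 = (-486784*(-1/323) - 258485*1/228484)/2 = (486784/323 - 258485/228484)/2 = (½)*(111138864801/73800332) = 111138864801/147600664 ≈ 752.97)
1/(R + (n(-334, -662) + 448720)) = 1/(111138864801/147600664 + ((-662 - 334) + 448720)) = 1/(111138864801/147600664 + (-996 + 448720)) = 1/(111138864801/147600664 + 447724) = 1/(66195498553537/147600664) = 147600664/66195498553537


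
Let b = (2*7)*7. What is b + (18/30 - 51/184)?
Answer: 90457/920 ≈ 98.323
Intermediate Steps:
b = 98 (b = 14*7 = 98)
b + (18/30 - 51/184) = 98 + (18/30 - 51/184) = 98 + (18*(1/30) - 51*1/184) = 98 + (⅗ - 51/184) = 98 + 297/920 = 90457/920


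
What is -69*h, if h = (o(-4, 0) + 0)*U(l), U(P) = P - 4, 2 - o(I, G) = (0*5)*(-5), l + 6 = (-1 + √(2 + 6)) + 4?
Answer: 966 - 276*√2 ≈ 575.68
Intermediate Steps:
l = -3 + 2*√2 (l = -6 + ((-1 + √(2 + 6)) + 4) = -6 + ((-1 + √8) + 4) = -6 + ((-1 + 2*√2) + 4) = -6 + (3 + 2*√2) = -3 + 2*√2 ≈ -0.17157)
o(I, G) = 2 (o(I, G) = 2 - 0*5*(-5) = 2 - 0*(-5) = 2 - 1*0 = 2 + 0 = 2)
U(P) = -4 + P
h = -14 + 4*√2 (h = (2 + 0)*(-4 + (-3 + 2*√2)) = 2*(-7 + 2*√2) = -14 + 4*√2 ≈ -8.3431)
-69*h = -69*(-14 + 4*√2) = 966 - 276*√2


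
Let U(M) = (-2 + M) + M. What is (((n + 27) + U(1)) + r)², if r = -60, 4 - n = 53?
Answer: 6724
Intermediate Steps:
U(M) = -2 + 2*M
n = -49 (n = 4 - 1*53 = 4 - 53 = -49)
(((n + 27) + U(1)) + r)² = (((-49 + 27) + (-2 + 2*1)) - 60)² = ((-22 + (-2 + 2)) - 60)² = ((-22 + 0) - 60)² = (-22 - 60)² = (-82)² = 6724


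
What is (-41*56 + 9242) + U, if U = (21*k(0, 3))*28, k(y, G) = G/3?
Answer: 7534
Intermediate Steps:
k(y, G) = G/3 (k(y, G) = G*(1/3) = G/3)
U = 588 (U = (21*((1/3)*3))*28 = (21*1)*28 = 21*28 = 588)
(-41*56 + 9242) + U = (-41*56 + 9242) + 588 = (-2296 + 9242) + 588 = 6946 + 588 = 7534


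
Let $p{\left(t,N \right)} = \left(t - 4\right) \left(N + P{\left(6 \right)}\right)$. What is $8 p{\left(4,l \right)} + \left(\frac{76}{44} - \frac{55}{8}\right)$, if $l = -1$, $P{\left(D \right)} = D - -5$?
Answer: $- \frac{453}{88} \approx -5.1477$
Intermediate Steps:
$P{\left(D \right)} = 5 + D$ ($P{\left(D \right)} = D + 5 = 5 + D$)
$p{\left(t,N \right)} = \left(-4 + t\right) \left(11 + N\right)$ ($p{\left(t,N \right)} = \left(t - 4\right) \left(N + \left(5 + 6\right)\right) = \left(-4 + t\right) \left(N + 11\right) = \left(-4 + t\right) \left(11 + N\right)$)
$8 p{\left(4,l \right)} + \left(\frac{76}{44} - \frac{55}{8}\right) = 8 \left(-44 - -4 + 11 \cdot 4 - 4\right) + \left(\frac{76}{44} - \frac{55}{8}\right) = 8 \left(-44 + 4 + 44 - 4\right) + \left(76 \cdot \frac{1}{44} - \frac{55}{8}\right) = 8 \cdot 0 + \left(\frac{19}{11} - \frac{55}{8}\right) = 0 - \frac{453}{88} = - \frac{453}{88}$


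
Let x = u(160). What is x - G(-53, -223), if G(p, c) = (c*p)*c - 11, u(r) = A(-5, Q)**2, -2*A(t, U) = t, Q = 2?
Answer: 10542617/4 ≈ 2.6357e+6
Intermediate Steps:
A(t, U) = -t/2
u(r) = 25/4 (u(r) = (-1/2*(-5))**2 = (5/2)**2 = 25/4)
x = 25/4 ≈ 6.2500
G(p, c) = -11 + p*c**2 (G(p, c) = p*c**2 - 11 = -11 + p*c**2)
x - G(-53, -223) = 25/4 - (-11 - 53*(-223)**2) = 25/4 - (-11 - 53*49729) = 25/4 - (-11 - 2635637) = 25/4 - 1*(-2635648) = 25/4 + 2635648 = 10542617/4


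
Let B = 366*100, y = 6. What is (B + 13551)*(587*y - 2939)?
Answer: 29238033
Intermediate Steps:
B = 36600
(B + 13551)*(587*y - 2939) = (36600 + 13551)*(587*6 - 2939) = 50151*(3522 - 2939) = 50151*583 = 29238033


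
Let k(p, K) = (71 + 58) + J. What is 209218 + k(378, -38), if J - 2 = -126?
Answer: 209223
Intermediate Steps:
J = -124 (J = 2 - 126 = -124)
k(p, K) = 5 (k(p, K) = (71 + 58) - 124 = 129 - 124 = 5)
209218 + k(378, -38) = 209218 + 5 = 209223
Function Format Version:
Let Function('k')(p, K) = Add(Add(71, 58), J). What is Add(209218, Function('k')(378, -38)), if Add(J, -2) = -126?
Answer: 209223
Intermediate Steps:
J = -124 (J = Add(2, -126) = -124)
Function('k')(p, K) = 5 (Function('k')(p, K) = Add(Add(71, 58), -124) = Add(129, -124) = 5)
Add(209218, Function('k')(378, -38)) = Add(209218, 5) = 209223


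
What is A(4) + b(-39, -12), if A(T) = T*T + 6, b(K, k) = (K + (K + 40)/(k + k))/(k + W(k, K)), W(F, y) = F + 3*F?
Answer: 32617/1440 ≈ 22.651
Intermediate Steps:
W(F, y) = 4*F
b(K, k) = (K + (40 + K)/(2*k))/(5*k) (b(K, k) = (K + (K + 40)/(k + k))/(k + 4*k) = (K + (40 + K)/((2*k)))/((5*k)) = (K + (40 + K)*(1/(2*k)))*(1/(5*k)) = (K + (40 + K)/(2*k))*(1/(5*k)) = (K + (40 + K)/(2*k))/(5*k))
A(T) = 6 + T² (A(T) = T² + 6 = 6 + T²)
A(4) + b(-39, -12) = (6 + 4²) + (⅒)*(40 - 39 + 2*(-39)*(-12))/(-12)² = (6 + 16) + (⅒)*(1/144)*(40 - 39 + 936) = 22 + (⅒)*(1/144)*937 = 22 + 937/1440 = 32617/1440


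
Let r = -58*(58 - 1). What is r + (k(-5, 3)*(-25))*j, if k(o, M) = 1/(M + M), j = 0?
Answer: -3306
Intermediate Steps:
r = -3306 (r = -58*57 = -3306)
k(o, M) = 1/(2*M)
r + (k(-5, 3)*(-25))*j = -3306 + (((½)/3)*(-25))*0 = -3306 + (((½)*(⅓))*(-25))*0 = -3306 + ((⅙)*(-25))*0 = -3306 - 25/6*0 = -3306 + 0 = -3306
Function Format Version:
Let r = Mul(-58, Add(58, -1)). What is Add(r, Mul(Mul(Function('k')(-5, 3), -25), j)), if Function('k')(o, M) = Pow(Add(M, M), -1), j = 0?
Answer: -3306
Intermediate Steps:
r = -3306 (r = Mul(-58, 57) = -3306)
Function('k')(o, M) = Mul(Rational(1, 2), Pow(M, -1)) (Function('k')(o, M) = Pow(Mul(2, M), -1) = Mul(Rational(1, 2), Pow(M, -1)))
Add(r, Mul(Mul(Function('k')(-5, 3), -25), j)) = Add(-3306, Mul(Mul(Mul(Rational(1, 2), Pow(3, -1)), -25), 0)) = Add(-3306, Mul(Mul(Mul(Rational(1, 2), Rational(1, 3)), -25), 0)) = Add(-3306, Mul(Mul(Rational(1, 6), -25), 0)) = Add(-3306, Mul(Rational(-25, 6), 0)) = Add(-3306, 0) = -3306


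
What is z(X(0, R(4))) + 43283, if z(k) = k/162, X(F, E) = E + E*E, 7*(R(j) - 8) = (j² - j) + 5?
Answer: 171793147/3969 ≈ 43284.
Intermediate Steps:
R(j) = 61/7 - j/7 + j²/7 (R(j) = 8 + ((j² - j) + 5)/7 = 8 + (5 + j² - j)/7 = 8 + (5/7 - j/7 + j²/7) = 61/7 - j/7 + j²/7)
X(F, E) = E + E²
z(k) = k/162 (z(k) = k*(1/162) = k/162)
z(X(0, R(4))) + 43283 = ((61/7 - ⅐*4 + (⅐)*4²)*(1 + (61/7 - ⅐*4 + (⅐)*4²)))/162 + 43283 = ((61/7 - 4/7 + (⅐)*16)*(1 + (61/7 - 4/7 + (⅐)*16)))/162 + 43283 = ((61/7 - 4/7 + 16/7)*(1 + (61/7 - 4/7 + 16/7)))/162 + 43283 = (73*(1 + 73/7)/7)/162 + 43283 = ((73/7)*(80/7))/162 + 43283 = (1/162)*(5840/49) + 43283 = 2920/3969 + 43283 = 171793147/3969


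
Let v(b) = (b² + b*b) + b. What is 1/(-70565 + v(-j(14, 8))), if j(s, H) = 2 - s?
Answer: -1/70265 ≈ -1.4232e-5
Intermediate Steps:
v(b) = b + 2*b² (v(b) = (b² + b²) + b = 2*b² + b = b + 2*b²)
1/(-70565 + v(-j(14, 8))) = 1/(-70565 + (-(2 - 1*14))*(1 + 2*(-(2 - 1*14)))) = 1/(-70565 + (-(2 - 14))*(1 + 2*(-(2 - 14)))) = 1/(-70565 + (-1*(-12))*(1 + 2*(-1*(-12)))) = 1/(-70565 + 12*(1 + 2*12)) = 1/(-70565 + 12*(1 + 24)) = 1/(-70565 + 12*25) = 1/(-70565 + 300) = 1/(-70265) = -1/70265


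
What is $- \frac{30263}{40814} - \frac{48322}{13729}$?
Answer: $- \frac{2387694835}{560335406} \approx -4.2612$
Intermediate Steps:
$- \frac{30263}{40814} - \frac{48322}{13729} = - \frac{2387694835}{560335406}$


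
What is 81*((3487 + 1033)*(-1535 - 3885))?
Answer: -1984370400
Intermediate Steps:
81*((3487 + 1033)*(-1535 - 3885)) = 81*(4520*(-5420)) = 81*(-24498400) = -1984370400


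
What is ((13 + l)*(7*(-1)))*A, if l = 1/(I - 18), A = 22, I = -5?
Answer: -45892/23 ≈ -1995.3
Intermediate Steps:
l = -1/23 (l = 1/(-5 - 18) = 1/(-23) = -1/23 ≈ -0.043478)
((13 + l)*(7*(-1)))*A = ((13 - 1/23)*(7*(-1)))*22 = ((298/23)*(-7))*22 = -2086/23*22 = -45892/23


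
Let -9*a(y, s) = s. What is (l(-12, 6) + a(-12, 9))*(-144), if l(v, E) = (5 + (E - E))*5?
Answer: -3456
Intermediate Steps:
l(v, E) = 25 (l(v, E) = (5 + 0)*5 = 5*5 = 25)
a(y, s) = -s/9
(l(-12, 6) + a(-12, 9))*(-144) = (25 - 1/9*9)*(-144) = (25 - 1)*(-144) = 24*(-144) = -3456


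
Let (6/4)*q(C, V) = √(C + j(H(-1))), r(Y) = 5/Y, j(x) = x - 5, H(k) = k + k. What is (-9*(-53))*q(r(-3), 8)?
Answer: 106*I*√78 ≈ 936.17*I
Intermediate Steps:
H(k) = 2*k
j(x) = -5 + x
q(C, V) = 2*√(-7 + C)/3 (q(C, V) = 2*√(C + (-5 + 2*(-1)))/3 = 2*√(C + (-5 - 2))/3 = 2*√(C - 7)/3 = 2*√(-7 + C)/3)
(-9*(-53))*q(r(-3), 8) = (-9*(-53))*(2*√(-7 + 5/(-3))/3) = 477*(2*√(-7 + 5*(-⅓))/3) = 477*(2*√(-7 - 5/3)/3) = 477*(2*√(-26/3)/3) = 477*(2*(I*√78/3)/3) = 477*(2*I*√78/9) = 106*I*√78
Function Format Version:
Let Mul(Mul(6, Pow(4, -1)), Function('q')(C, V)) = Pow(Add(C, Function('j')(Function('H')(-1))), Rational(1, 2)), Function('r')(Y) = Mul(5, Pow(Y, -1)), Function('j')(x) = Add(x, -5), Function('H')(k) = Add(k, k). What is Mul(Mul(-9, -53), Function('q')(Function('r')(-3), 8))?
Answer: Mul(106, I, Pow(78, Rational(1, 2))) ≈ Mul(936.17, I)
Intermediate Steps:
Function('H')(k) = Mul(2, k)
Function('j')(x) = Add(-5, x)
Function('q')(C, V) = Mul(Rational(2, 3), Pow(Add(-7, C), Rational(1, 2))) (Function('q')(C, V) = Mul(Rational(2, 3), Pow(Add(C, Add(-5, Mul(2, -1))), Rational(1, 2))) = Mul(Rational(2, 3), Pow(Add(C, Add(-5, -2)), Rational(1, 2))) = Mul(Rational(2, 3), Pow(Add(C, -7), Rational(1, 2))) = Mul(Rational(2, 3), Pow(Add(-7, C), Rational(1, 2))))
Mul(Mul(-9, -53), Function('q')(Function('r')(-3), 8)) = Mul(Mul(-9, -53), Mul(Rational(2, 3), Pow(Add(-7, Mul(5, Pow(-3, -1))), Rational(1, 2)))) = Mul(477, Mul(Rational(2, 3), Pow(Add(-7, Mul(5, Rational(-1, 3))), Rational(1, 2)))) = Mul(477, Mul(Rational(2, 3), Pow(Add(-7, Rational(-5, 3)), Rational(1, 2)))) = Mul(477, Mul(Rational(2, 3), Pow(Rational(-26, 3), Rational(1, 2)))) = Mul(477, Mul(Rational(2, 3), Mul(Rational(1, 3), I, Pow(78, Rational(1, 2))))) = Mul(477, Mul(Rational(2, 9), I, Pow(78, Rational(1, 2)))) = Mul(106, I, Pow(78, Rational(1, 2)))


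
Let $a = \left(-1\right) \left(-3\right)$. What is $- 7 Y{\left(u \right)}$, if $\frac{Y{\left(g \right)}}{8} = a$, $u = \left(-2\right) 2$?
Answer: $-168$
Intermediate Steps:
$u = -4$
$a = 3$
$Y{\left(g \right)} = 24$ ($Y{\left(g \right)} = 8 \cdot 3 = 24$)
$- 7 Y{\left(u \right)} = \left(-7\right) 24 = -168$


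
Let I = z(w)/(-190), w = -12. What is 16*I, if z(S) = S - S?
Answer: 0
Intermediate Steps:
z(S) = 0
I = 0 (I = 0/(-190) = 0*(-1/190) = 0)
16*I = 16*0 = 0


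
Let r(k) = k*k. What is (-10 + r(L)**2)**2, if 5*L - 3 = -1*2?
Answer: 39050001/390625 ≈ 99.968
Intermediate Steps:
L = 1/5 (L = 3/5 + (-1*2)/5 = 3/5 + (1/5)*(-2) = 3/5 - 2/5 = 1/5 ≈ 0.20000)
r(k) = k**2
(-10 + r(L)**2)**2 = (-10 + ((1/5)**2)**2)**2 = (-10 + (1/25)**2)**2 = (-10 + 1/625)**2 = (-6249/625)**2 = 39050001/390625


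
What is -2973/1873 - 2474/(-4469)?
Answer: -8652535/8370437 ≈ -1.0337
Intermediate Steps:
-2973/1873 - 2474/(-4469) = -2973*1/1873 - 2474*(-1/4469) = -2973/1873 + 2474/4469 = -8652535/8370437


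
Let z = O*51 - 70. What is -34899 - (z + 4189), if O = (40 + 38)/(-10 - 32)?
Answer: -272463/7 ≈ -38923.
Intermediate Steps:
O = -13/7 (O = 78/(-42) = 78*(-1/42) = -13/7 ≈ -1.8571)
z = -1153/7 (z = -13/7*51 - 70 = -663/7 - 70 = -1153/7 ≈ -164.71)
-34899 - (z + 4189) = -34899 - (-1153/7 + 4189) = -34899 - 1*28170/7 = -34899 - 28170/7 = -272463/7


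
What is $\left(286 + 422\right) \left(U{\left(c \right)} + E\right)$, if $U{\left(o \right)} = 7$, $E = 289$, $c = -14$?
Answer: $209568$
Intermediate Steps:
$\left(286 + 422\right) \left(U{\left(c \right)} + E\right) = \left(286 + 422\right) \left(7 + 289\right) = 708 \cdot 296 = 209568$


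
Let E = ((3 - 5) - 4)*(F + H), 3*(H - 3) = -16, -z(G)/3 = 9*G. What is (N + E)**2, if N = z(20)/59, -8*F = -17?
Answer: 3478225/55696 ≈ 62.450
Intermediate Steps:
F = 17/8 (F = -1/8*(-17) = 17/8 ≈ 2.1250)
z(G) = -27*G
H = -7/3 (H = 3 + (1/3)*(-16) = 3 - 16/3 = -7/3 ≈ -2.3333)
E = 5/4 (E = ((3 - 5) - 4)*(17/8 - 7/3) = (-2 - 4)*(-5/24) = -6*(-5/24) = 5/4 ≈ 1.2500)
N = -540/59 (N = -27*20/59 = -540*1/59 = -540/59 ≈ -9.1525)
(N + E)**2 = (-540/59 + 5/4)**2 = (-1865/236)**2 = 3478225/55696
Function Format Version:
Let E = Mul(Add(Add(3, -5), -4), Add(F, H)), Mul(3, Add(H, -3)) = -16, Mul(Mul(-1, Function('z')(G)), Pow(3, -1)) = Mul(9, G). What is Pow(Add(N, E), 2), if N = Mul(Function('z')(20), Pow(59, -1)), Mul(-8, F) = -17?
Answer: Rational(3478225, 55696) ≈ 62.450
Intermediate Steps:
F = Rational(17, 8) (F = Mul(Rational(-1, 8), -17) = Rational(17, 8) ≈ 2.1250)
Function('z')(G) = Mul(-27, G) (Function('z')(G) = Mul(-3, Mul(9, G)) = Mul(-27, G))
H = Rational(-7, 3) (H = Add(3, Mul(Rational(1, 3), -16)) = Add(3, Rational(-16, 3)) = Rational(-7, 3) ≈ -2.3333)
E = Rational(5, 4) (E = Mul(Add(Add(3, -5), -4), Add(Rational(17, 8), Rational(-7, 3))) = Mul(Add(-2, -4), Rational(-5, 24)) = Mul(-6, Rational(-5, 24)) = Rational(5, 4) ≈ 1.2500)
N = Rational(-540, 59) (N = Mul(Mul(-27, 20), Pow(59, -1)) = Mul(-540, Rational(1, 59)) = Rational(-540, 59) ≈ -9.1525)
Pow(Add(N, E), 2) = Pow(Add(Rational(-540, 59), Rational(5, 4)), 2) = Pow(Rational(-1865, 236), 2) = Rational(3478225, 55696)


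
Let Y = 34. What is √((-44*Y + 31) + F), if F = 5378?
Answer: √3913 ≈ 62.554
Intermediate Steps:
√((-44*Y + 31) + F) = √((-44*34 + 31) + 5378) = √((-1496 + 31) + 5378) = √(-1465 + 5378) = √3913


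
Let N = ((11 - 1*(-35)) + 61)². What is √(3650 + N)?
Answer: √15099 ≈ 122.88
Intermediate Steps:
N = 11449 (N = ((11 + 35) + 61)² = (46 + 61)² = 107² = 11449)
√(3650 + N) = √(3650 + 11449) = √15099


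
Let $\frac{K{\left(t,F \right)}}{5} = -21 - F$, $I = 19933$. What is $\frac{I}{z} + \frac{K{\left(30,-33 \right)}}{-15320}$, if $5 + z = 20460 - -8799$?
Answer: $\frac{3795229}{5602141} \approx 0.67746$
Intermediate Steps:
$K{\left(t,F \right)} = -105 - 5 F$ ($K{\left(t,F \right)} = 5 \left(-21 - F\right) = -105 - 5 F$)
$z = 29254$ ($z = -5 + \left(20460 - -8799\right) = -5 + \left(20460 + 8799\right) = -5 + 29259 = 29254$)
$\frac{I}{z} + \frac{K{\left(30,-33 \right)}}{-15320} = \frac{19933}{29254} + \frac{-105 - -165}{-15320} = 19933 \cdot \frac{1}{29254} + \left(-105 + 165\right) \left(- \frac{1}{15320}\right) = \frac{19933}{29254} + 60 \left(- \frac{1}{15320}\right) = \frac{19933}{29254} - \frac{3}{766} = \frac{3795229}{5602141}$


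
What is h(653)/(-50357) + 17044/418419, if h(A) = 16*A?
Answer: -3513357004/21070325583 ≈ -0.16674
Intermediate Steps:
h(653)/(-50357) + 17044/418419 = (16*653)/(-50357) + 17044/418419 = 10448*(-1/50357) + 17044*(1/418419) = -10448/50357 + 17044/418419 = -3513357004/21070325583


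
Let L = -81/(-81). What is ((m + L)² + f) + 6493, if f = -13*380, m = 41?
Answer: 3317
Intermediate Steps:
L = 1 (L = -81*(-1/81) = 1)
f = -4940
((m + L)² + f) + 6493 = ((41 + 1)² - 4940) + 6493 = (42² - 4940) + 6493 = (1764 - 4940) + 6493 = -3176 + 6493 = 3317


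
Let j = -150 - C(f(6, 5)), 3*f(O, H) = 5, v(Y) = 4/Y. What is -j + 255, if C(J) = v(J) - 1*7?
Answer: 2002/5 ≈ 400.40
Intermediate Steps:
f(O, H) = 5/3 (f(O, H) = (⅓)*5 = 5/3)
C(J) = -7 + 4/J (C(J) = 4/J - 1*7 = 4/J - 7 = -7 + 4/J)
j = -727/5 (j = -150 - (-7 + 4/(5/3)) = -150 - (-7 + 4*(⅗)) = -150 - (-7 + 12/5) = -150 - 1*(-23/5) = -150 + 23/5 = -727/5 ≈ -145.40)
-j + 255 = -1*(-727/5) + 255 = 727/5 + 255 = 2002/5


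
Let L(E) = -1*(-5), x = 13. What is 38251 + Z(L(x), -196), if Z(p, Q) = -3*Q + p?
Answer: 38844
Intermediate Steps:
L(E) = 5
Z(p, Q) = p - 3*Q
38251 + Z(L(x), -196) = 38251 + (5 - 3*(-196)) = 38251 + (5 + 588) = 38251 + 593 = 38844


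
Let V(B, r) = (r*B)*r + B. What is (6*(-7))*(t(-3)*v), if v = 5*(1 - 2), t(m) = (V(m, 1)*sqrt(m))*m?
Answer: 3780*I*sqrt(3) ≈ 6547.1*I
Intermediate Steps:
V(B, r) = B + B*r**2 (V(B, r) = (B*r)*r + B = B*r**2 + B = B + B*r**2)
t(m) = 2*m**(5/2) (t(m) = ((m*(1 + 1**2))*sqrt(m))*m = ((m*(1 + 1))*sqrt(m))*m = ((m*2)*sqrt(m))*m = ((2*m)*sqrt(m))*m = (2*m**(3/2))*m = 2*m**(5/2))
v = -5 (v = 5*(-1) = -5)
(6*(-7))*(t(-3)*v) = (6*(-7))*((2*(-3)**(5/2))*(-5)) = -42*2*(9*I*sqrt(3))*(-5) = -42*18*I*sqrt(3)*(-5) = -(-3780)*I*sqrt(3) = 3780*I*sqrt(3)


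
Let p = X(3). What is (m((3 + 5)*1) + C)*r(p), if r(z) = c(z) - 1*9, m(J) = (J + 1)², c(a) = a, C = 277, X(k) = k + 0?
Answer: -2148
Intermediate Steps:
X(k) = k
p = 3
m(J) = (1 + J)²
r(z) = -9 + z (r(z) = z - 1*9 = z - 9 = -9 + z)
(m((3 + 5)*1) + C)*r(p) = ((1 + (3 + 5)*1)² + 277)*(-9 + 3) = ((1 + 8*1)² + 277)*(-6) = ((1 + 8)² + 277)*(-6) = (9² + 277)*(-6) = (81 + 277)*(-6) = 358*(-6) = -2148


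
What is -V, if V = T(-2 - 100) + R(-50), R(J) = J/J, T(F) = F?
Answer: 101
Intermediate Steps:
R(J) = 1
V = -101 (V = (-2 - 100) + 1 = -102 + 1 = -101)
-V = -1*(-101) = 101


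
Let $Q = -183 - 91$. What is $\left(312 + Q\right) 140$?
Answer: $5320$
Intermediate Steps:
$Q = -274$ ($Q = -183 - 91 = -274$)
$\left(312 + Q\right) 140 = \left(312 - 274\right) 140 = 38 \cdot 140 = 5320$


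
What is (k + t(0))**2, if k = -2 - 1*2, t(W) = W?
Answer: 16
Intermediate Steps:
k = -4 (k = -2 - 2 = -4)
(k + t(0))**2 = (-4 + 0)**2 = (-4)**2 = 16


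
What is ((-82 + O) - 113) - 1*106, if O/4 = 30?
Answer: -181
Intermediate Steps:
O = 120 (O = 4*30 = 120)
((-82 + O) - 113) - 1*106 = ((-82 + 120) - 113) - 1*106 = (38 - 113) - 106 = -75 - 106 = -181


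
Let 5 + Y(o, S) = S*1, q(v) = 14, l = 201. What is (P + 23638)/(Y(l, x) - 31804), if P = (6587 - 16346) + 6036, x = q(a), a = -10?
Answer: -3983/6359 ≈ -0.62636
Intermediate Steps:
x = 14
Y(o, S) = -5 + S (Y(o, S) = -5 + S*1 = -5 + S)
P = -3723 (P = -9759 + 6036 = -3723)
(P + 23638)/(Y(l, x) - 31804) = (-3723 + 23638)/((-5 + 14) - 31804) = 19915/(9 - 31804) = 19915/(-31795) = 19915*(-1/31795) = -3983/6359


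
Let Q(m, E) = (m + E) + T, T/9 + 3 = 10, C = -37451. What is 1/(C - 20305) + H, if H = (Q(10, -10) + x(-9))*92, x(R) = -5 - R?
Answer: 356007983/57756 ≈ 6164.0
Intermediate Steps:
T = 63 (T = -27 + 9*10 = -27 + 90 = 63)
Q(m, E) = 63 + E + m (Q(m, E) = (m + E) + 63 = (E + m) + 63 = 63 + E + m)
H = 6164 (H = ((63 - 10 + 10) + (-5 - 1*(-9)))*92 = (63 + (-5 + 9))*92 = (63 + 4)*92 = 67*92 = 6164)
1/(C - 20305) + H = 1/(-37451 - 20305) + 6164 = 1/(-57756) + 6164 = -1/57756 + 6164 = 356007983/57756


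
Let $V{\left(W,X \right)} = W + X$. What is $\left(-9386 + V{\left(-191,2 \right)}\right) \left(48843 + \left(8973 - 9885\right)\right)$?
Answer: $-458939325$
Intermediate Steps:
$\left(-9386 + V{\left(-191,2 \right)}\right) \left(48843 + \left(8973 - 9885\right)\right) = \left(-9386 + \left(-191 + 2\right)\right) \left(48843 + \left(8973 - 9885\right)\right) = \left(-9386 - 189\right) \left(48843 + \left(8973 - 9885\right)\right) = - 9575 \left(48843 - 912\right) = \left(-9575\right) 47931 = -458939325$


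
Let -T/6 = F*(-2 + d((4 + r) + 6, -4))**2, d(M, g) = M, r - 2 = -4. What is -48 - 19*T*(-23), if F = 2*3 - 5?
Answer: -94440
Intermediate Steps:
r = -2 (r = 2 - 4 = -2)
F = 1 (F = 6 - 5 = 1)
T = -216 (T = -6*(-2 + ((4 - 2) + 6))**2 = -6*(-2 + (2 + 6))**2 = -6*(-2 + 8)**2 = -6*6**2 = -6*36 = -216)
-48 - 19*T*(-23) = -48 - 19*(-216)*(-23) = -48 + 4104*(-23) = -48 - 94392 = -94440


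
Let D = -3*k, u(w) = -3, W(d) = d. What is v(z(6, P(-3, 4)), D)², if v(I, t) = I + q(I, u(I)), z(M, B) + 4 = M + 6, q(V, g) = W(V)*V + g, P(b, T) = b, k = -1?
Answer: 4761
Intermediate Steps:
q(V, g) = g + V² (q(V, g) = V*V + g = V² + g = g + V²)
D = 3 (D = -3*(-1) = 3)
z(M, B) = 2 + M (z(M, B) = -4 + (M + 6) = -4 + (6 + M) = 2 + M)
v(I, t) = -3 + I + I² (v(I, t) = I + (-3 + I²) = -3 + I + I²)
v(z(6, P(-3, 4)), D)² = (-3 + (2 + 6) + (2 + 6)²)² = (-3 + 8 + 8²)² = (-3 + 8 + 64)² = 69² = 4761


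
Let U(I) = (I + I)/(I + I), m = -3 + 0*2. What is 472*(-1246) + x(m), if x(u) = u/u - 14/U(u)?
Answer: -588125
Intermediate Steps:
m = -3 (m = -3 + 0 = -3)
U(I) = 1 (U(I) = (2*I)/((2*I)) = (2*I)*(1/(2*I)) = 1)
x(u) = -13 (x(u) = u/u - 14/1 = 1 - 14*1 = 1 - 14 = -13)
472*(-1246) + x(m) = 472*(-1246) - 13 = -588112 - 13 = -588125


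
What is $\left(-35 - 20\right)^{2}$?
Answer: $3025$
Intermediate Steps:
$\left(-35 - 20\right)^{2} = \left(-55\right)^{2} = 3025$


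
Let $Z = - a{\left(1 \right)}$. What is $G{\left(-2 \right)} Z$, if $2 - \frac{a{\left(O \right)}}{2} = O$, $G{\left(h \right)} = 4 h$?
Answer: $16$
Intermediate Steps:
$a{\left(O \right)} = 4 - 2 O$
$Z = -2$ ($Z = - (4 - 2) = \left(-1\right) 2 = -2$)
$G{\left(-2 \right)} Z = 4 \left(-2\right) \left(-2\right) = \left(-8\right) \left(-2\right) = 16$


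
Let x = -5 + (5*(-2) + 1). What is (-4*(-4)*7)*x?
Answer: -1568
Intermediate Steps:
x = -14 (x = -5 + (-10 + 1) = -5 - 9 = -14)
(-4*(-4)*7)*x = (-4*(-4)*7)*(-14) = (16*7)*(-14) = 112*(-14) = -1568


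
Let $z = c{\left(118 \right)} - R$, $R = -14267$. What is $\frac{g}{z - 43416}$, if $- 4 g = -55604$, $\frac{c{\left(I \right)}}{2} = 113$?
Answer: $- \frac{13901}{28923} \approx -0.48062$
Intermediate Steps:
$c{\left(I \right)} = 226$ ($c{\left(I \right)} = 2 \cdot 113 = 226$)
$z = 14493$ ($z = 226 - -14267 = 226 + 14267 = 14493$)
$g = 13901$ ($g = \left(- \frac{1}{4}\right) \left(-55604\right) = 13901$)
$\frac{g}{z - 43416} = \frac{13901}{14493 - 43416} = \frac{13901}{-28923} = 13901 \left(- \frac{1}{28923}\right) = - \frac{13901}{28923}$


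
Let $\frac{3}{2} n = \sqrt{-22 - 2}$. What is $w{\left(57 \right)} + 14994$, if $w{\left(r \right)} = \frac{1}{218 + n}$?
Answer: $\frac{1069102515}{71302} - \frac{i \sqrt{6}}{35651} \approx 14994.0 - 6.8708 \cdot 10^{-5} i$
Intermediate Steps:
$n = \frac{4 i \sqrt{6}}{3}$ ($n = \frac{2 \sqrt{-22 - 2}}{3} = \frac{2 \sqrt{-24}}{3} = \frac{2 \cdot 2 i \sqrt{6}}{3} = \frac{4 i \sqrt{6}}{3} \approx 3.266 i$)
$w{\left(r \right)} = \frac{1}{218 + \frac{4 i \sqrt{6}}{3}}$
$w{\left(57 \right)} + 14994 = \left(\frac{327}{71302} - \frac{i \sqrt{6}}{35651}\right) + 14994 = \frac{1069102515}{71302} - \frac{i \sqrt{6}}{35651}$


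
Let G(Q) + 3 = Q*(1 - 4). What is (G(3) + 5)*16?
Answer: -112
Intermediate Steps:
G(Q) = -3 - 3*Q (G(Q) = -3 + Q*(1 - 4) = -3 + Q*(-3) = -3 - 3*Q)
(G(3) + 5)*16 = ((-3 - 3*3) + 5)*16 = ((-3 - 9) + 5)*16 = (-12 + 5)*16 = -7*16 = -112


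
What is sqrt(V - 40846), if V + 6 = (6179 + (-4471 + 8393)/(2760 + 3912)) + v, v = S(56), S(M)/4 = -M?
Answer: I*sqrt(97089635454)/1668 ≈ 186.81*I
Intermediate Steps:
S(M) = -4*M (S(M) = 4*(-M) = -4*M)
v = -224 (v = -4*56 = -224)
V = 19847825/3336 (V = -6 + ((6179 + (-4471 + 8393)/(2760 + 3912)) - 224) = -6 + ((6179 + 3922/6672) - 224) = -6 + ((6179 + 3922*(1/6672)) - 224) = -6 + ((6179 + 1961/3336) - 224) = -6 + (20615105/3336 - 224) = -6 + 19867841/3336 = 19847825/3336 ≈ 5949.6)
sqrt(V - 40846) = sqrt(19847825/3336 - 40846) = sqrt(-116414431/3336) = I*sqrt(97089635454)/1668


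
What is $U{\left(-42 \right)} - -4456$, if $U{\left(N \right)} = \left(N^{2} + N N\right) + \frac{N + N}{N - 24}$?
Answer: $\frac{87838}{11} \approx 7985.3$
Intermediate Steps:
$U{\left(N \right)} = 2 N^{2} + \frac{2 N}{-24 + N}$ ($U{\left(N \right)} = \left(N^{2} + N^{2}\right) + \frac{2 N}{-24 + N} = 2 N^{2} + \frac{2 N}{-24 + N}$)
$U{\left(-42 \right)} - -4456 = 2 \left(-42\right) \frac{1}{-24 - 42} \left(1 + \left(-42\right)^{2} - -1008\right) - -4456 = 2 \left(-42\right) \frac{1}{-66} \left(1 + 1764 + 1008\right) + 4456 = 2 \left(-42\right) \left(- \frac{1}{66}\right) 2773 + 4456 = \frac{38822}{11} + 4456 = \frac{87838}{11}$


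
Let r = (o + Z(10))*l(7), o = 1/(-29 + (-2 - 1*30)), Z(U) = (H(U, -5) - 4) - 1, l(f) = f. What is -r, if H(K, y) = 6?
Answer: -420/61 ≈ -6.8852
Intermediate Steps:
Z(U) = 1 (Z(U) = (6 - 4) - 1 = 2 - 1 = 1)
o = -1/61 (o = 1/(-29 + (-2 - 30)) = 1/(-29 - 32) = 1/(-61) = -1/61 ≈ -0.016393)
r = 420/61 (r = (-1/61 + 1)*7 = (60/61)*7 = 420/61 ≈ 6.8852)
-r = -1*420/61 = -420/61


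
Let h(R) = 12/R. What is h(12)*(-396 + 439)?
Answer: 43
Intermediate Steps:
h(12)*(-396 + 439) = (12/12)*(-396 + 439) = (12*(1/12))*43 = 1*43 = 43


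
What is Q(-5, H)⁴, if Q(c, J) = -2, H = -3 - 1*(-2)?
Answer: 16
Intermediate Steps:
H = -1 (H = -3 + 2 = -1)
Q(-5, H)⁴ = (-2)⁴ = 16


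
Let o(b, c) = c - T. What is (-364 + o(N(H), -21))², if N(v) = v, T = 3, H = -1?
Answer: 150544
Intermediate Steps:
o(b, c) = -3 + c (o(b, c) = c - 1*3 = c - 3 = -3 + c)
(-364 + o(N(H), -21))² = (-364 + (-3 - 21))² = (-364 - 24)² = (-388)² = 150544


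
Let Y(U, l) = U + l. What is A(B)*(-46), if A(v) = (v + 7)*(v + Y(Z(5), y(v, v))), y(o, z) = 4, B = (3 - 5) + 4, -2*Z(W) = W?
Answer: -1449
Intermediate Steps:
Z(W) = -W/2
B = 2 (B = -2 + 4 = 2)
A(v) = (7 + v)*(3/2 + v) (A(v) = (v + 7)*(v + (-½*5 + 4)) = (7 + v)*(v + (-5/2 + 4)) = (7 + v)*(v + 3/2) = (7 + v)*(3/2 + v))
A(B)*(-46) = (21/2 + 2² + (17/2)*2)*(-46) = (21/2 + 4 + 17)*(-46) = (63/2)*(-46) = -1449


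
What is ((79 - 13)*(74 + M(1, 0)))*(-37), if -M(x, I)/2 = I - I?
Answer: -180708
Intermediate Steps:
M(x, I) = 0 (M(x, I) = -2*(I - I) = -2*0 = 0)
((79 - 13)*(74 + M(1, 0)))*(-37) = ((79 - 13)*(74 + 0))*(-37) = (66*74)*(-37) = 4884*(-37) = -180708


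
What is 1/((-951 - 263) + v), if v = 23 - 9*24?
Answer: -1/1407 ≈ -0.00071073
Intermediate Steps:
v = -193 (v = 23 - 216 = -193)
1/((-951 - 263) + v) = 1/((-951 - 263) - 193) = 1/(-1214 - 193) = 1/(-1407) = -1/1407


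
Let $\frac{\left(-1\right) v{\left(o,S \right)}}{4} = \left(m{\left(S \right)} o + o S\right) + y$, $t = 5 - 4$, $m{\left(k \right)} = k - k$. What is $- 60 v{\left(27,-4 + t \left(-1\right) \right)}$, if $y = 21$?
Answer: $-27360$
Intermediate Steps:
$m{\left(k \right)} = 0$
$t = 1$ ($t = 5 - 4 = 1$)
$v{\left(o,S \right)} = -84 - 4 S o$ ($v{\left(o,S \right)} = - 4 \left(\left(0 o + o S\right) + 21\right) = - 4 \left(\left(0 + S o\right) + 21\right) = - 4 \left(S o + 21\right) = - 4 \left(21 + S o\right) = -84 - 4 S o$)
$- 60 v{\left(27,-4 + t \left(-1\right) \right)} = - 60 \left(-84 - 4 \left(-4 + 1 \left(-1\right)\right) 27\right) = - 60 \left(-84 - 4 \left(-4 - 1\right) 27\right) = - 60 \left(-84 - \left(-20\right) 27\right) = - 60 \left(-84 + 540\right) = \left(-60\right) 456 = -27360$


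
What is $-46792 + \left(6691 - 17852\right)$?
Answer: $-57953$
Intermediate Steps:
$-46792 + \left(6691 - 17852\right) = -46792 - 11161 = -57953$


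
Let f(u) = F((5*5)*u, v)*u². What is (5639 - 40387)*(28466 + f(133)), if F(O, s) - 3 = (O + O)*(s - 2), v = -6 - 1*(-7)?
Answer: 4084638415116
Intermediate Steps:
v = 1 (v = -6 + 7 = 1)
F(O, s) = 3 + 2*O*(-2 + s) (F(O, s) = 3 + (O + O)*(s - 2) = 3 + (2*O)*(-2 + s) = 3 + 2*O*(-2 + s))
f(u) = u²*(3 - 50*u) (f(u) = (3 - 4*5*5*u + 2*((5*5)*u)*1)*u² = (3 - 100*u + 2*(25*u)*1)*u² = (3 - 100*u + 50*u)*u² = (3 - 50*u)*u² = u²*(3 - 50*u))
(5639 - 40387)*(28466 + f(133)) = (5639 - 40387)*(28466 + 133²*(3 - 50*133)) = -34748*(28466 + 17689*(3 - 6650)) = -34748*(28466 + 17689*(-6647)) = -34748*(28466 - 117578783) = -34748*(-117550317) = 4084638415116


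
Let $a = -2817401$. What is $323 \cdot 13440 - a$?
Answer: $7158521$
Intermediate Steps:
$323 \cdot 13440 - a = 323 \cdot 13440 - -2817401 = 4341120 + 2817401 = 7158521$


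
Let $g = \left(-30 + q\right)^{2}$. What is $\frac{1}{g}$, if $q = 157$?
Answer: $\frac{1}{16129} \approx 6.2 \cdot 10^{-5}$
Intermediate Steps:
$g = 16129$ ($g = \left(-30 + 157\right)^{2} = 127^{2} = 16129$)
$\frac{1}{g} = \frac{1}{16129}$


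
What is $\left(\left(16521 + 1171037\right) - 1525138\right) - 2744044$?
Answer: $-3081624$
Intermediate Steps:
$\left(\left(16521 + 1171037\right) - 1525138\right) - 2744044 = \left(1187558 - 1525138\right) - 2744044 = -337580 - 2744044 = -3081624$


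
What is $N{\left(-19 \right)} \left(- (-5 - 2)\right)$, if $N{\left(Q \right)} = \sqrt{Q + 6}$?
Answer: $7 i \sqrt{13} \approx 25.239 i$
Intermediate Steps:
$N{\left(Q \right)} = \sqrt{6 + Q}$
$N{\left(-19 \right)} \left(- (-5 - 2)\right) = \sqrt{6 - 19} \left(- (-5 - 2)\right) = \sqrt{-13} \left(\left(-1\right) \left(-7\right)\right) = i \sqrt{13} \cdot 7 = 7 i \sqrt{13}$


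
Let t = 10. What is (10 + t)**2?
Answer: 400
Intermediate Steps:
(10 + t)**2 = (10 + 10)**2 = 20**2 = 400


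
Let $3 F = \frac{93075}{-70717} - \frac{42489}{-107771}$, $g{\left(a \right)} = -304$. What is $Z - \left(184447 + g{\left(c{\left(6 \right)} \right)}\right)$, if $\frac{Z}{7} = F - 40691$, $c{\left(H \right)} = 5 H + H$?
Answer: $- \frac{3574226376859688}{7621241807} \approx -4.6898 \cdot 10^{5}$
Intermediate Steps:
$c{\left(H \right)} = 6 H$
$F = - \frac{2342030404}{7621241807}$ ($F = \frac{\frac{93075}{-70717} - \frac{42489}{-107771}}{3} = \frac{93075 \left(- \frac{1}{70717}\right) - - \frac{42489}{107771}}{3} = \frac{- \frac{93075}{70717} + \frac{42489}{107771}}{3} = \frac{1}{3} \left(- \frac{7026091212}{7621241807}\right) = - \frac{2342030404}{7621241807} \approx -0.3073$)
$Z = - \frac{2170828046793287}{7621241807}$ ($Z = 7 \left(- \frac{2342030404}{7621241807} - 40691\right) = 7 \left(- \frac{310118292399041}{7621241807}\right) = - \frac{2170828046793287}{7621241807} \approx -2.8484 \cdot 10^{5}$)
$Z - \left(184447 + g{\left(c{\left(6 \right)} \right)}\right) = - \frac{2170828046793287}{7621241807} - \left(184447 - 304\right) = - \frac{2170828046793287}{7621241807} - 184143 = - \frac{3574226376859688}{7621241807}$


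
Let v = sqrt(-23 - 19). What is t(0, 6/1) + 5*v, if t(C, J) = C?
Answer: 5*I*sqrt(42) ≈ 32.404*I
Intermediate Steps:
v = I*sqrt(42) (v = sqrt(-42) = I*sqrt(42) ≈ 6.4807*I)
t(0, 6/1) + 5*v = 0 + 5*(I*sqrt(42)) = 0 + 5*I*sqrt(42) = 5*I*sqrt(42)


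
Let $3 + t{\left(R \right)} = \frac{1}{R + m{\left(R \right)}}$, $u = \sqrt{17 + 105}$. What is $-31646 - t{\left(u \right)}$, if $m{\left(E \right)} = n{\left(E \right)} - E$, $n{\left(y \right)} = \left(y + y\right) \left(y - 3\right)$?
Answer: $- \frac{7151319}{226} - \frac{3 \sqrt{122}}{27572} \approx -31643.0$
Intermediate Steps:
$u = \sqrt{122} \approx 11.045$
$n{\left(y \right)} = 2 y \left(-3 + y\right)$
$m{\left(E \right)} = - E + 2 E \left(-3 + E\right)$ ($m{\left(E \right)} = 2 E \left(-3 + E\right) - E = - E + 2 E \left(-3 + E\right)$)
$t{\left(R \right)} = -3 + \frac{1}{R + R \left(-7 + 2 R\right)}$
$-31646 - t{\left(u \right)} = -31646 - \frac{1 - 6 \sqrt{122} \left(-3 + \sqrt{122}\right)}{2 \sqrt{122} \left(-3 + \sqrt{122}\right)} = -31646 - \frac{\frac{\sqrt{122}}{122} \left(1 - 6 \sqrt{122} \left(-3 + \sqrt{122}\right)\right)}{2 \left(-3 + \sqrt{122}\right)} = -31646 - \frac{\sqrt{122} \left(1 - 6 \sqrt{122} \left(-3 + \sqrt{122}\right)\right)}{244 \left(-3 + \sqrt{122}\right)}$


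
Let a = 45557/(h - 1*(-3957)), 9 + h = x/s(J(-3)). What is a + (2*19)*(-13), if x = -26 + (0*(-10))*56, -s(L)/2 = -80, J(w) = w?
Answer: -152373978/315827 ≈ -482.46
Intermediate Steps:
s(L) = 160 (s(L) = -2*(-80) = 160)
x = -26 (x = -26 + 0*56 = -26 + 0 = -26)
h = -733/80 (h = -9 - 26/160 = -9 - 26*1/160 = -9 - 13/80 = -733/80 ≈ -9.1625)
a = 3644560/315827 (a = 45557/(-733/80 - 1*(-3957)) = 45557/(-733/80 + 3957) = 45557/(315827/80) = 45557*(80/315827) = 3644560/315827 ≈ 11.540)
a + (2*19)*(-13) = 3644560/315827 + (2*19)*(-13) = 3644560/315827 + 38*(-13) = 3644560/315827 - 494 = -152373978/315827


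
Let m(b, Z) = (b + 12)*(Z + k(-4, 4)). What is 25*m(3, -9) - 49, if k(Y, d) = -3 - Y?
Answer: -3049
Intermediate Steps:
m(b, Z) = (1 + Z)*(12 + b) (m(b, Z) = (b + 12)*(Z + (-3 - 1*(-4))) = (12 + b)*(Z + (-3 + 4)) = (12 + b)*(Z + 1) = (12 + b)*(1 + Z) = (1 + Z)*(12 + b))
25*m(3, -9) - 49 = 25*(12 + 3 + 12*(-9) - 9*3) - 49 = 25*(12 + 3 - 108 - 27) - 49 = 25*(-120) - 49 = -3000 - 49 = -3049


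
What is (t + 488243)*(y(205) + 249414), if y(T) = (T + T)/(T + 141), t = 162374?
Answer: 28073360376259/173 ≈ 1.6227e+11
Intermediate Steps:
y(T) = 2*T/(141 + T) (y(T) = (2*T)/(141 + T) = 2*T/(141 + T))
(t + 488243)*(y(205) + 249414) = (162374 + 488243)*(2*205/(141 + 205) + 249414) = 650617*(2*205/346 + 249414) = 650617*(2*205*(1/346) + 249414) = 650617*(205/173 + 249414) = 650617*(43148827/173) = 28073360376259/173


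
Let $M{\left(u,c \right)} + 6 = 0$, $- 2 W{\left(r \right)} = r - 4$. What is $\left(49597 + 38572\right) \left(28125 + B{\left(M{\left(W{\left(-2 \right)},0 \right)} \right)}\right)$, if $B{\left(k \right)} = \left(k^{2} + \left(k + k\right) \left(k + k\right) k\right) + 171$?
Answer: $2421826092$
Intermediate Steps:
$W{\left(r \right)} = 2 - \frac{r}{2}$ ($W{\left(r \right)} = - \frac{r - 4}{2} = - \frac{-4 + r}{2} = 2 - \frac{r}{2}$)
$M{\left(u,c \right)} = -6$ ($M{\left(u,c \right)} = -6 + 0 = -6$)
$B{\left(k \right)} = 171 + k^{2} + 4 k^{3}$ ($B{\left(k \right)} = \left(k^{2} + 2 k 2 k k\right) + 171 = \left(k^{2} + 4 k^{2} k\right) + 171 = \left(k^{2} + 4 k^{3}\right) + 171 = 171 + k^{2} + 4 k^{3}$)
$\left(49597 + 38572\right) \left(28125 + B{\left(M{\left(W{\left(-2 \right)},0 \right)} \right)}\right) = \left(49597 + 38572\right) \left(28125 + \left(171 + \left(-6\right)^{2} + 4 \left(-6\right)^{3}\right)\right) = 88169 \left(28125 + \left(171 + 36 + 4 \left(-216\right)\right)\right) = 88169 \left(28125 + \left(171 + 36 - 864\right)\right) = 88169 \left(28125 - 657\right) = 88169 \cdot 27468 = 2421826092$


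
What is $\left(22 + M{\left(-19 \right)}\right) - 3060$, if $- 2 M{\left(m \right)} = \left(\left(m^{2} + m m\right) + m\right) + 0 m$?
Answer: $- \frac{6779}{2} \approx -3389.5$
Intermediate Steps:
$M{\left(m \right)} = - m^{2} - \frac{m}{2}$ ($M{\left(m \right)} = - \frac{\left(\left(m^{2} + m m\right) + m\right) + 0 m}{2} = - \frac{\left(\left(m^{2} + m^{2}\right) + m\right) + 0}{2} = - \frac{\left(2 m^{2} + m\right) + 0}{2} = - \frac{\left(m + 2 m^{2}\right) + 0}{2} = - \frac{m + 2 m^{2}}{2} = - m^{2} - \frac{m}{2}$)
$\left(22 + M{\left(-19 \right)}\right) - 3060 = \left(22 - - 19 \left(\frac{1}{2} - 19\right)\right) - 3060 = \left(22 - \left(-19\right) \left(- \frac{37}{2}\right)\right) - 3060 = \left(22 - \frac{703}{2}\right) - 3060 = - \frac{659}{2} - 3060 = - \frac{6779}{2}$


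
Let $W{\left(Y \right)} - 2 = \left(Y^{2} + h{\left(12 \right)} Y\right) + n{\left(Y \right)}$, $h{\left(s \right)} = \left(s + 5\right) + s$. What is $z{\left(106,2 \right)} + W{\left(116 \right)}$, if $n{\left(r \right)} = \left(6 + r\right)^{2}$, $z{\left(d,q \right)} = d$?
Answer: $31812$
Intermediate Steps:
$h{\left(s \right)} = 5 + 2 s$ ($h{\left(s \right)} = \left(5 + s\right) + s = 5 + 2 s$)
$W{\left(Y \right)} = 2 + Y^{2} + \left(6 + Y\right)^{2} + 29 Y$ ($W{\left(Y \right)} = 2 + \left(\left(Y^{2} + \left(5 + 2 \cdot 12\right) Y\right) + \left(6 + Y\right)^{2}\right) = 2 + \left(\left(Y^{2} + \left(5 + 24\right) Y\right) + \left(6 + Y\right)^{2}\right) = 2 + \left(\left(Y^{2} + 29 Y\right) + \left(6 + Y\right)^{2}\right) = 2 + \left(Y^{2} + \left(6 + Y\right)^{2} + 29 Y\right) = 2 + Y^{2} + \left(6 + Y\right)^{2} + 29 Y$)
$z{\left(106,2 \right)} + W{\left(116 \right)} = 106 + \left(38 + 2 \cdot 116^{2} + 41 \cdot 116\right) = 106 + \left(38 + 2 \cdot 13456 + 4756\right) = 106 + \left(38 + 26912 + 4756\right) = 106 + 31706 = 31812$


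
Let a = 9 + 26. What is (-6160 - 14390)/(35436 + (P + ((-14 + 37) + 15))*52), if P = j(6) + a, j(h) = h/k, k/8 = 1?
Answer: -20550/39271 ≈ -0.52329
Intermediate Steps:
k = 8 (k = 8*1 = 8)
a = 35
j(h) = h/8
P = 143/4 (P = (1/8)*6 + 35 = 3/4 + 35 = 143/4 ≈ 35.750)
(-6160 - 14390)/(35436 + (P + ((-14 + 37) + 15))*52) = (-6160 - 14390)/(35436 + (143/4 + ((-14 + 37) + 15))*52) = -20550/(35436 + (143/4 + (23 + 15))*52) = -20550/(35436 + (143/4 + 38)*52) = -20550/(35436 + (295/4)*52) = -20550/(35436 + 3835) = -20550/39271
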